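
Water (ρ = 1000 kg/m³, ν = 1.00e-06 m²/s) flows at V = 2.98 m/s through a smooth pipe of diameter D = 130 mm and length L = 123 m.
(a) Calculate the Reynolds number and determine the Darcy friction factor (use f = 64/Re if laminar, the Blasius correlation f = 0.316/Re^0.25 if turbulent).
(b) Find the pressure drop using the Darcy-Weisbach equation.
(a) Re = V·D/ν = 2.98·0.13/1.00e-06 = 387400 → turbulent (Re > 4000); f = 0.316/Re^0.25 = 0.316/387400^0.25 = 0.012666 (Blasius is strictly valid for Re ≲ 1e5; used here as the smooth-pipe estimate the problem specifies)
(b) Darcy-Weisbach: ΔP = f·(L/D)·½ρV²/1000 = 0.012666·(123/0.130)·½·1000·2.98²/1000 = 53.21 kPa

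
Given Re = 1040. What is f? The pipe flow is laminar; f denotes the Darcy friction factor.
Formula: f = \frac{64}{Re}
f = 64/1040 = 0.06154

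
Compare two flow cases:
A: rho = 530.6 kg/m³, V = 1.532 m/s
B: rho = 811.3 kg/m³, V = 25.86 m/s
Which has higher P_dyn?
P_dyn(A) = 0.6227 kPa, P_dyn(B) = 271.3 kPa. Answer: B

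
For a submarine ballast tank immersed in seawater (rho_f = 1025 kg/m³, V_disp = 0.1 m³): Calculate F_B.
Formula: F_B = \rho_f g V_{disp}
F_B = 1025·9.81·0.1 = 1006 N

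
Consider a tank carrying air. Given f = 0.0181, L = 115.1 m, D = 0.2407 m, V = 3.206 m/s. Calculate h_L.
Formula: h_L = f \frac{L}{D} \frac{V^2}{2g}
h_L = 0.0181·(115.1/0.2407)·3.206²/(2·9.81) = 4.534 m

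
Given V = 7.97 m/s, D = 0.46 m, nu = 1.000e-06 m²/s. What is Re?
Formula: Re = \frac{V D}{\nu}
Re = 7.97·0.46/1.000e-06 = 3.666e+06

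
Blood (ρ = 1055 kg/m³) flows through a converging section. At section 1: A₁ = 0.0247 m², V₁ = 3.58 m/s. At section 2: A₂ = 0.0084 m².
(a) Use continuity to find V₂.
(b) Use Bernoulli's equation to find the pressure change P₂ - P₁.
(a) Continuity: A₁V₁=A₂V₂ -> V₂=A₁V₁/A₂=0.0247*3.58/0.0084=10.53 m/s
(b) Bernoulli: P₂-P₁=0.5*rho*(V₁^2-V₂^2)/1000=0.5*1055*(3.58^2-10.53^2)/1000=-51.73 kPa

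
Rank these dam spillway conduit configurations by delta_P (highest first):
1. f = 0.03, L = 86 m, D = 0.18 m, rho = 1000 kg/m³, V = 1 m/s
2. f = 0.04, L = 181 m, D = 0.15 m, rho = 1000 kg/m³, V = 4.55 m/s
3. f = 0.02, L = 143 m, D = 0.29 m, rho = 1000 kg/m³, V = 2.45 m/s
Case 1: delta_P = 7.167 kPa
Case 2: delta_P = 499.6 kPa
Case 3: delta_P = 29.6 kPa
Ranking (highest first): 2, 3, 1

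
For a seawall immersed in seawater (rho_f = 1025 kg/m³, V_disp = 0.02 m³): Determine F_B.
Formula: F_B = \rho_f g V_{disp}
F_B = 1025·9.81·0.02 = 201.1 N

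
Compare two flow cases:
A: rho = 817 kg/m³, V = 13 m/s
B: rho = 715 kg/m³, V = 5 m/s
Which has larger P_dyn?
P_dyn(A) = 69.04 kPa, P_dyn(B) = 8.938 kPa. Answer: A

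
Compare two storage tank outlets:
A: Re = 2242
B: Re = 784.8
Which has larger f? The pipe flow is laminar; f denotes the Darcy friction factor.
f(A) = 0.02855, f(B) = 0.08155. Answer: B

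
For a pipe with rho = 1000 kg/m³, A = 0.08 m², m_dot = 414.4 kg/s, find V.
Formula: \dot{m} = \rho A V
Substituting knowns: 414.4 = 1000·0.08·V
Solving for V: V = 414.4/(1000·0.08) = 5.18 m/s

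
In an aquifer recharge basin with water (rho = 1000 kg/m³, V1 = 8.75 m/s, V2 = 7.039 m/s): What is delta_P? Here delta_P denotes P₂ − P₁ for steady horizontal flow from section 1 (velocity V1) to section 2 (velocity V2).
Formula: \Delta P = \frac{1}{2} \rho (V_1^2 - V_2^2)
delta_P = 0.5·1000·(8.75² − 7.039²)/1000 = 13.51 kPa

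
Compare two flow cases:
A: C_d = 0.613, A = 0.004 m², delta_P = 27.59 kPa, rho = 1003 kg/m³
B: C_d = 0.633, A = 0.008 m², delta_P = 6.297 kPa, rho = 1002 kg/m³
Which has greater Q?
Q(A) = 18.19 L/s, Q(B) = 17.95 L/s. Answer: A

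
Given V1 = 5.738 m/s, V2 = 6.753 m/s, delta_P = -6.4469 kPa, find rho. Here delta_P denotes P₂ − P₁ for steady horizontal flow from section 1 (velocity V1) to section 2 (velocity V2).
Formula: \Delta P = \frac{1}{2} \rho (V_1^2 - V_2^2)
Substituting knowns: -6.4469 = 0.5·rho·(5.738² − 6.753²)/1000
Solving for rho: rho = 2·(-6.4469·1000)/(5.738² − 6.753²) = 1017 kg/m³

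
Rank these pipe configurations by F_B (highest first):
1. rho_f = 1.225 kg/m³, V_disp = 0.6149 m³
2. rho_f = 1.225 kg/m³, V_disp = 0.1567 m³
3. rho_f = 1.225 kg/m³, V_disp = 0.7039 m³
Case 1: F_B = 7.389 N
Case 2: F_B = 1.883 N
Case 3: F_B = 8.459 N
Ranking (highest first): 3, 1, 2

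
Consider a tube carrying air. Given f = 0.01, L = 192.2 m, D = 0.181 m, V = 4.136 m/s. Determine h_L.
Formula: h_L = f \frac{L}{D} \frac{V^2}{2g}
h_L = 0.01·(192.2/0.181)·4.136²/(2·9.81) = 9.258 m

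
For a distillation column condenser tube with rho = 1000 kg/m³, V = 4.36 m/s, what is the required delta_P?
Formula: V = \sqrt{\frac{2 \Delta P}{\rho}}
Substituting knowns: 4.36 = √(2·(delta_P·1000)/1000)
Solving for delta_P: delta_P = 4.36²·1000/2/1000 = 9.505 kPa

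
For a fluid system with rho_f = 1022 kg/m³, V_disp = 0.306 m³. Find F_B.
Formula: F_B = \rho_f g V_{disp}
F_B = 1022·9.81·0.306 = 3068 N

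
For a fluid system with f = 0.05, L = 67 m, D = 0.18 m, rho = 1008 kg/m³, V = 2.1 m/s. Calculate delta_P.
Formula: \Delta P = f \frac{L}{D} \frac{\rho V^2}{2}
delta_P = 0.05·(67/0.18)·0.5·1008·2.1²/1000 = 41.37 kPa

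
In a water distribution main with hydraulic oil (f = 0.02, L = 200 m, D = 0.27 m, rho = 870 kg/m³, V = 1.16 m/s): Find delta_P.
Formula: \Delta P = f \frac{L}{D} \frac{\rho V^2}{2}
delta_P = 0.02·(200/0.27)·0.5·870·1.16²/1000 = 8.672 kPa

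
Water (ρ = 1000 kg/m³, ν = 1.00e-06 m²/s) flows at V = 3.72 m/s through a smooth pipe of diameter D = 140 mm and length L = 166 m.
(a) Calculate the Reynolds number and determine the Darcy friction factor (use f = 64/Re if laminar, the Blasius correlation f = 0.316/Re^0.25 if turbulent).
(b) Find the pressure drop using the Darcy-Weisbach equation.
(a) Re = V·D/ν = 3.72·0.14/1.00e-06 = 520800 → turbulent (Re > 4000); f = 0.316/Re^0.25 = 0.316/520800^0.25 = 0.011763 (Blasius is strictly valid for Re ≲ 1e5; used here as the smooth-pipe estimate the problem specifies)
(b) Darcy-Weisbach: ΔP = f·(L/D)·½ρV²/1000 = 0.011763·(166/0.140)·½·1000·3.72²/1000 = 96.51 kPa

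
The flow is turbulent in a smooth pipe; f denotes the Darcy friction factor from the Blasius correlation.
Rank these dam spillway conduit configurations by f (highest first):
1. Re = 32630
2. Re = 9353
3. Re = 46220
Case 1: f = 0.02351
Case 2: f = 0.03213
Case 3: f = 0.02155
Ranking (highest first): 2, 1, 3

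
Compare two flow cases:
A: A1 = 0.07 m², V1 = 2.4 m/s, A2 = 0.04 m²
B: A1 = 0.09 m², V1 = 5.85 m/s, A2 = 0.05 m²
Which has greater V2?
V2(A) = 4.2 m/s, V2(B) = 10.53 m/s. Answer: B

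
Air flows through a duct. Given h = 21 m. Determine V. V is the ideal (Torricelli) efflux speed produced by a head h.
Formula: V = \sqrt{2 g h}
V = √(2·9.81·21) = 20.3 m/s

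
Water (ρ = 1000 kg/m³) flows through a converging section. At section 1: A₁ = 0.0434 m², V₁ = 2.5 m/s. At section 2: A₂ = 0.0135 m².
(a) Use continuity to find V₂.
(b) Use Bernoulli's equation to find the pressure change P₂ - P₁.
(a) Continuity: A₁V₁=A₂V₂ -> V₂=A₁V₁/A₂=0.0434*2.5/0.0135=8.04 m/s
(b) Bernoulli: P₂-P₁=0.5*rho*(V₁^2-V₂^2)/1000=0.5*1000*(2.5^2-8.04^2)/1000=-29.2 kPa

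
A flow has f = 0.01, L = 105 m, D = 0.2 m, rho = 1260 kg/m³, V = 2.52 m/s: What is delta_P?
Formula: \Delta P = f \frac{L}{D} \frac{\rho V^2}{2}
delta_P = 0.01·(105/0.2)·0.5·1260·2.52²/1000 = 21 kPa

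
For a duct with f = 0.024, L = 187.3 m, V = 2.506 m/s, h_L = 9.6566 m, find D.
Formula: h_L = f \frac{L}{D} \frac{V^2}{2g}
Substituting knowns: 9.6566 = 0.024·(187.3/D)·2.506²/(2·9.81)
Solving for D: D = 0.024·187.3·2.506²/(2·9.81·9.6566) = 0.149 m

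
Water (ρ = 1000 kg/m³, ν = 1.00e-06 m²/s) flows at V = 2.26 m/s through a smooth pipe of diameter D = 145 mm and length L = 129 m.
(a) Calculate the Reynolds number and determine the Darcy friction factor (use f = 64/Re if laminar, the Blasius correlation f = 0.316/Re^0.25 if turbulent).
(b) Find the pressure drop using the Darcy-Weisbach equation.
(a) Re = V·D/ν = 2.26·0.145/1.00e-06 = 327700 → turbulent (Re > 4000); f = 0.316/Re^0.25 = 0.316/327700^0.25 = 0.013207 (Blasius is strictly valid for Re ≲ 1e5; used here as the smooth-pipe estimate the problem specifies)
(b) Darcy-Weisbach: ΔP = f·(L/D)·½ρV²/1000 = 0.013207·(129/0.145)·½·1000·2.26²/1000 = 30.01 kPa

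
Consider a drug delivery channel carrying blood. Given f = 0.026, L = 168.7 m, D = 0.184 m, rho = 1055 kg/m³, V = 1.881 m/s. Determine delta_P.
Formula: \Delta P = f \frac{L}{D} \frac{\rho V^2}{2}
delta_P = 0.026·(168.7/0.184)·0.5·1055·1.881²/1000 = 44.49 kPa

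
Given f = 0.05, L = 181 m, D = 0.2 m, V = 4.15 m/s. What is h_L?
Formula: h_L = f \frac{L}{D} \frac{V^2}{2g}
h_L = 0.05·(181/0.2)·4.15²/(2·9.81) = 39.72 m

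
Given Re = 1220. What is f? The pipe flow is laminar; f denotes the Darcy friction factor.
Formula: f = \frac{64}{Re}
f = 64/1220 = 0.05246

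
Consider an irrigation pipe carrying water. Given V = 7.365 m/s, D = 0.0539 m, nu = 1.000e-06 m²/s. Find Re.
Formula: Re = \frac{V D}{\nu}
Re = 7.365·0.0539/1.000e-06 = 396974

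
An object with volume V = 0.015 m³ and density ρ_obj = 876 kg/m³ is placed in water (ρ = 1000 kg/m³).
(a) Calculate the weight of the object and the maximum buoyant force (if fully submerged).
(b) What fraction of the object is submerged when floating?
(a) W=rho_obj*g*V=876*9.81*0.015=128.9 N; F_B(max)=rho*g*V=1000*9.81*0.015=147.2 N
(b) Floating fraction=rho_obj/rho=876/1000=0.876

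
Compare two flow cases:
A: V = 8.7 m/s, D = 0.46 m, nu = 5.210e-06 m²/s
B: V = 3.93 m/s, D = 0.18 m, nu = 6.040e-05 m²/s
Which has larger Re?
Re(A) = 768138, Re(B) = 11712. Answer: A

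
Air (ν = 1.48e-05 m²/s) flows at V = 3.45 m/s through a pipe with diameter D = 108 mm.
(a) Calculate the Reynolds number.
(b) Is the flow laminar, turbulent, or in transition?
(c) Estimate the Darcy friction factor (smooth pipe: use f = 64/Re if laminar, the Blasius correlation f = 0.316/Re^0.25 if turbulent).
(a) Re = V·D/ν = 3.45·0.108/1.48e-05 = 25176
(b) Flow regime: turbulent (Re > 4000)
(c) Friction factor: f = 0.316/Re^0.25 = 0.316/25176^0.25 = 0.02509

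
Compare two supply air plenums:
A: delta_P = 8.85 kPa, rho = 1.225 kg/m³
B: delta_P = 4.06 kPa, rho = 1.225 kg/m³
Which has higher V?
V(A) = 120.2 m/s, V(B) = 81.42 m/s. Answer: A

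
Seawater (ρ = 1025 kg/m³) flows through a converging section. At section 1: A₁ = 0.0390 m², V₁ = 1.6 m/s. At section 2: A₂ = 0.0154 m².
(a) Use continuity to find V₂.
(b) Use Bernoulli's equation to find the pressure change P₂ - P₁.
(a) Continuity: A₁V₁=A₂V₂ -> V₂=A₁V₁/A₂=0.0390*1.6/0.0154=4.05 m/s
(b) Bernoulli: P₂-P₁=0.5*rho*(V₁^2-V₂^2)/1000=0.5*1025*(1.6^2-4.05^2)/1000=-7.094 kPa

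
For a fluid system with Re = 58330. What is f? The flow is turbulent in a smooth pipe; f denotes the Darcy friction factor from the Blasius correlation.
Formula: f = \frac{0.316}{Re^{0.25}}
f = 0.316/58330^0.25 = 0.02033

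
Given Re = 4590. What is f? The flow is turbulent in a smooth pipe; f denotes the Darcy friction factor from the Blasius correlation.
Formula: f = \frac{0.316}{Re^{0.25}}
f = 0.316/4590^0.25 = 0.03839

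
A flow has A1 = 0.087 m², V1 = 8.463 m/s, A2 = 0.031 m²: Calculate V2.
Formula: V_2 = \frac{A_1 V_1}{A_2}
V2 = 0.087·8.463/0.031 = 23.75 m/s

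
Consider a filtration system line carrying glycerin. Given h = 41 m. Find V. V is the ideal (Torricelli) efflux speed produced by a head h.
Formula: V = \sqrt{2 g h}
V = √(2·9.81·41) = 28.36 m/s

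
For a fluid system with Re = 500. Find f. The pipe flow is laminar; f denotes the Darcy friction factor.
Formula: f = \frac{64}{Re}
f = 64/500 = 0.128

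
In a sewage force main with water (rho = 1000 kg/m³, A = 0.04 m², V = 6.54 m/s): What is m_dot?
Formula: \dot{m} = \rho A V
m_dot = 1000·0.04·6.54 = 261.6 kg/s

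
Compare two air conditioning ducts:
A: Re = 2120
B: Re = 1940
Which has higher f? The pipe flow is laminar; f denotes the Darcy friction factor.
f(A) = 0.03019, f(B) = 0.03299. Answer: B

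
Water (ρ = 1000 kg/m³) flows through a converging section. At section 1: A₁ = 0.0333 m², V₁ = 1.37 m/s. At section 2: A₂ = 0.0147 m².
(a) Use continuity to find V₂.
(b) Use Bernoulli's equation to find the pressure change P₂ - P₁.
(a) Continuity: A₁V₁=A₂V₂ -> V₂=A₁V₁/A₂=0.0333*1.37/0.0147=3.10 m/s
(b) Bernoulli: P₂-P₁=0.5*rho*(V₁^2-V₂^2)/1000=0.5*1000*(1.37^2-3.10^2)/1000=-3.867 kPa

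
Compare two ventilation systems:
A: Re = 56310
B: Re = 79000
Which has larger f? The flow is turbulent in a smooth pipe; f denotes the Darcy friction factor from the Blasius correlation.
f(A) = 0.02051, f(B) = 0.01885. Answer: A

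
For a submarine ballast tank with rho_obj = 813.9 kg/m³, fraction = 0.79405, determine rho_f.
Formula: f_{sub} = \frac{\rho_{obj}}{\rho_f}
Substituting knowns: 0.79405 = 813.9/rho_f
Solving for rho_f: rho_f = 813.9/0.79405 = 1025 kg/m³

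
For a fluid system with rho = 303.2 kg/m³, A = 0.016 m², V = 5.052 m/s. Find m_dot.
Formula: \dot{m} = \rho A V
m_dot = 303.2·0.016·5.052 = 24.51 kg/s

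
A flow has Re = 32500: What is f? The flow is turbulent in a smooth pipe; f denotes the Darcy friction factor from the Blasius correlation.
Formula: f = \frac{0.316}{Re^{0.25}}
f = 0.316/32500^0.25 = 0.02354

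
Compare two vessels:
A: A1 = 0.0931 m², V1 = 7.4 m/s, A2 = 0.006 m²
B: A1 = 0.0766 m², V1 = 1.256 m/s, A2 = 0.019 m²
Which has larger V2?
V2(A) = 114.8 m/s, V2(B) = 5.064 m/s. Answer: A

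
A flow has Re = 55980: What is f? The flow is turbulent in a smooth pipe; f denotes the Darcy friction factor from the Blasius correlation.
Formula: f = \frac{0.316}{Re^{0.25}}
f = 0.316/55980^0.25 = 0.02054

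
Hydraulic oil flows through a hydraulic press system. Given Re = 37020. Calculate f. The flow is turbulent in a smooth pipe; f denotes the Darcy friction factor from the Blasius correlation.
Formula: f = \frac{0.316}{Re^{0.25}}
f = 0.316/37020^0.25 = 0.02278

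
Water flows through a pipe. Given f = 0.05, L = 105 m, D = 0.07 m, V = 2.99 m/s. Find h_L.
Formula: h_L = f \frac{L}{D} \frac{V^2}{2g}
h_L = 0.05·(105/0.07)·2.99²/(2·9.81) = 34.17 m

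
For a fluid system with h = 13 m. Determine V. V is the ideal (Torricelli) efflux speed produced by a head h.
Formula: V = \sqrt{2 g h}
V = √(2·9.81·13) = 15.97 m/s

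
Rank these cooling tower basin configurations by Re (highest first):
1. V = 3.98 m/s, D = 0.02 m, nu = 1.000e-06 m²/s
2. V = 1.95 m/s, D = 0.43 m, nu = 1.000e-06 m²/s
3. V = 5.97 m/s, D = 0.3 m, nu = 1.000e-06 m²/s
Case 1: Re = 79600
Case 2: Re = 838500
Case 3: Re = 1.791e+06
Ranking (highest first): 3, 2, 1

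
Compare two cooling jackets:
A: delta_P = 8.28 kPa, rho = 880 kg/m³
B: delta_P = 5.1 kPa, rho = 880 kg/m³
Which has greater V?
V(A) = 4.338 m/s, V(B) = 3.405 m/s. Answer: A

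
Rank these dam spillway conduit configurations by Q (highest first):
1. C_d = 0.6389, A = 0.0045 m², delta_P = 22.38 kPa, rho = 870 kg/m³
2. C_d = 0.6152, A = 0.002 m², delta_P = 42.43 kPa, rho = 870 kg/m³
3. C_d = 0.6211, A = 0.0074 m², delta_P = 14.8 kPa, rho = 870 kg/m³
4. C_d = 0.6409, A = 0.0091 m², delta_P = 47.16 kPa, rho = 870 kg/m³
Case 1: Q = 20.62 L/s
Case 2: Q = 12.15 L/s
Case 3: Q = 26.81 L/s
Case 4: Q = 60.73 L/s
Ranking (highest first): 4, 3, 1, 2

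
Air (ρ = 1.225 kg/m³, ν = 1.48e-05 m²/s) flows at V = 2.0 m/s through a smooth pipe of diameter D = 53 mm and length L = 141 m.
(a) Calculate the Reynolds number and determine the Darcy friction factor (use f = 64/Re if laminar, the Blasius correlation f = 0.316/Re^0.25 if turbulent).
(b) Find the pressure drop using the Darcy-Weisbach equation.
(a) Re = V·D/ν = 2.0·0.053/1.48e-05 = 7162.2 → turbulent (Re > 4000); f = 0.316/Re^0.25 = 0.316/7162.2^0.25 = 0.03435
(b) Darcy-Weisbach: ΔP = f·(L/D)·½ρV²/1000 = 0.03435·(141/0.053)·½·1.225·2.0²/1000 = 0.2239 kPa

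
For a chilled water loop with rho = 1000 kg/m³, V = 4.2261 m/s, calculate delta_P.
Formula: V = \sqrt{\frac{2 \Delta P}{\rho}}
Substituting knowns: 4.2261 = √(2·(delta_P·1000)/1000)
Solving for delta_P: delta_P = 4.2261²·1000/2/1000 = 8.93 kPa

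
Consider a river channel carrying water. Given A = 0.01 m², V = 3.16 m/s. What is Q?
Formula: Q = A V
Q = 0.01·3.16·1000 = 31.6 L/s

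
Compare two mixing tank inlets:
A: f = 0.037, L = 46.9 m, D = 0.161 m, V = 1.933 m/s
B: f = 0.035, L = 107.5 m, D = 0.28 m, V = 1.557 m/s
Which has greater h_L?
h_L(A) = 2.053 m, h_L(B) = 1.66 m. Answer: A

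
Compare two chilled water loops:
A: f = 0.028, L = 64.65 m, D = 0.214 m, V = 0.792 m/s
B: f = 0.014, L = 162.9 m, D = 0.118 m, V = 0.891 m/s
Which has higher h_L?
h_L(A) = 0.2704 m, h_L(B) = 0.782 m. Answer: B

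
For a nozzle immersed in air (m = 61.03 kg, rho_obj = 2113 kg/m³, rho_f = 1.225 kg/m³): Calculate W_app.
Formula: W_{app} = mg\left(1 - \frac{\rho_f}{\rho_{obj}}\right)
W_app = 61.03·9.81·(1 − 1.225/2113) = 598.4 N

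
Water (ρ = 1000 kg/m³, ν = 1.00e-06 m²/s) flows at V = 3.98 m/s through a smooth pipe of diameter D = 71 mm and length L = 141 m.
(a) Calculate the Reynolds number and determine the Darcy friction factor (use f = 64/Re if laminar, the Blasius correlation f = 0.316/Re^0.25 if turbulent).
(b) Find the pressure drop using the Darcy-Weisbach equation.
(a) Re = V·D/ν = 3.98·0.071/1.00e-06 = 282580 → turbulent (Re > 4000); f = 0.316/Re^0.25 = 0.316/282580^0.25 = 0.013706 (Blasius is strictly valid for Re ≲ 1e5; used here as the smooth-pipe estimate the problem specifies)
(b) Darcy-Weisbach: ΔP = f·(L/D)·½ρV²/1000 = 0.013706·(141/0.071)·½·1000·3.98²/1000 = 215.6 kPa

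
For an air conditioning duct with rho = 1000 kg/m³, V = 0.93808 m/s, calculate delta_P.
Formula: V = \sqrt{\frac{2 \Delta P}{\rho}}
Substituting knowns: 0.93808 = √(2·(delta_P·1000)/1000)
Solving for delta_P: delta_P = 0.93808²·1000/2/1000 = 0.44 kPa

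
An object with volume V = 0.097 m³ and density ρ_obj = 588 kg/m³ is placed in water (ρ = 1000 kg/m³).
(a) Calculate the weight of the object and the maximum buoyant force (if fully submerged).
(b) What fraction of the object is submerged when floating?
(a) W=rho_obj*g*V=588*9.81*0.097=559.5 N; F_B(max)=rho*g*V=1000*9.81*0.097=951.6 N
(b) Floating fraction=rho_obj/rho=588/1000=0.588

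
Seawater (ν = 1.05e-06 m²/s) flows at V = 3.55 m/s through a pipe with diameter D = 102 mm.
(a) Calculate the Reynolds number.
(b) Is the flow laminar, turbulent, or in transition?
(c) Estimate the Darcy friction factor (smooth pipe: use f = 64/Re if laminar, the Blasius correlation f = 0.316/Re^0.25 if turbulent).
(a) Re = V·D/ν = 3.55·0.102/1.05e-06 = 344860
(b) Flow regime: turbulent (Re > 4000)
(c) Friction factor: f = 0.316/Re^0.25 = 0.316/344860^0.25 = 0.01304 (Blasius is strictly valid for Re ≲ 1e5; used here as the smooth-pipe estimate the problem specifies)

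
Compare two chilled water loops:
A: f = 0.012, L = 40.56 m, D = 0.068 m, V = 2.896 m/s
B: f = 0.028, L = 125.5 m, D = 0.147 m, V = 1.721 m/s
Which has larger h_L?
h_L(A) = 3.06 m, h_L(B) = 3.609 m. Answer: B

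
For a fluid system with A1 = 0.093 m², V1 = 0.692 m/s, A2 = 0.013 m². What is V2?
Formula: V_2 = \frac{A_1 V_1}{A_2}
V2 = 0.093·0.692/0.013 = 4.95 m/s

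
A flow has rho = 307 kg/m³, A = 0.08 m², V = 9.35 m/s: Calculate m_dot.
Formula: \dot{m} = \rho A V
m_dot = 307·0.08·9.35 = 229.6 kg/s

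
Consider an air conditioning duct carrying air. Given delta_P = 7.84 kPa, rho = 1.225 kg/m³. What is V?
Formula: V = \sqrt{\frac{2 \Delta P}{\rho}}
V = √(2·(7.84·1000)/1.225) = 113.1 m/s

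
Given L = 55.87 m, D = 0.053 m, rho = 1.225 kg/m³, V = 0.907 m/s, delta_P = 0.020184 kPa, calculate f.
Formula: \Delta P = f \frac{L}{D} \frac{\rho V^2}{2}
Substituting knowns: 0.020184 = f·(55.87/0.053)·0.5·1.225·0.907²/1000
Solving for f: f = (0.020184·1000)/((55.87/0.053)·0.5·1.225·0.907²) = 0.038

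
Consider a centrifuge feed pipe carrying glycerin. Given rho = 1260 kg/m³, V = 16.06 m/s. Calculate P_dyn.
Formula: P_{dyn} = \frac{1}{2} \rho V^2
P_dyn = 0.5·1260·16.06²/1000 = 162.5 kPa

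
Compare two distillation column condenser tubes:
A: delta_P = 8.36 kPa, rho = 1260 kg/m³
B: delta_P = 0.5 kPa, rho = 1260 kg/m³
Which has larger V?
V(A) = 3.643 m/s, V(B) = 0.8909 m/s. Answer: A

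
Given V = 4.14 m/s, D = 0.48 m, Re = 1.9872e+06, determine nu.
Formula: Re = \frac{V D}{\nu}
Substituting knowns: 1.9872e+06 = 4.14·0.48/nu
Solving for nu: nu = 4.14·0.48/1.9872e+06 = 1.000e-06 m²/s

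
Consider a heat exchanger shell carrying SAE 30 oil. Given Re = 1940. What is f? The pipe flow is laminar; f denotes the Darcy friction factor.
Formula: f = \frac{64}{Re}
f = 64/1940 = 0.03299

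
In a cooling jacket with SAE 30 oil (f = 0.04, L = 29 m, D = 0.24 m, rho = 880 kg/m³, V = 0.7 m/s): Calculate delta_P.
Formula: \Delta P = f \frac{L}{D} \frac{\rho V^2}{2}
delta_P = 0.04·(29/0.24)·0.5·880·0.7²/1000 = 1.042 kPa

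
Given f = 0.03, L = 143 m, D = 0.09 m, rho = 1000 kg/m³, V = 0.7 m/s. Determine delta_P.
Formula: \Delta P = f \frac{L}{D} \frac{\rho V^2}{2}
delta_P = 0.03·(143/0.09)·0.5·1000·0.7²/1000 = 11.68 kPa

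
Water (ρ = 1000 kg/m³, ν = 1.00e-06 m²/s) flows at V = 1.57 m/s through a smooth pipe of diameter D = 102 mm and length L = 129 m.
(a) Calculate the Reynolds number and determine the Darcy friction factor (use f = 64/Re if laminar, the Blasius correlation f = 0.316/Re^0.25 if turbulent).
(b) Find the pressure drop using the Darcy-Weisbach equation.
(a) Re = V·D/ν = 1.57·0.102/1.00e-06 = 160140 → turbulent (Re > 4000); f = 0.316/Re^0.25 = 0.316/160140^0.25 = 0.015797 (Blasius is strictly valid for Re ≲ 1e5; used here as the smooth-pipe estimate the problem specifies)
(b) Darcy-Weisbach: ΔP = f·(L/D)·½ρV²/1000 = 0.015797·(129/0.102)·½·1000·1.57²/1000 = 24.62 kPa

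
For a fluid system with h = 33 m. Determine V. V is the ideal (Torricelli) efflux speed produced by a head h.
Formula: V = \sqrt{2 g h}
V = √(2·9.81·33) = 25.45 m/s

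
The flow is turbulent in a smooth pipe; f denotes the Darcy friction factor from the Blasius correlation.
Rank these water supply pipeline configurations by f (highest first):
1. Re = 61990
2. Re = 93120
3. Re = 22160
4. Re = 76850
Case 1: f = 0.02003
Case 2: f = 0.01809
Case 3: f = 0.0259
Case 4: f = 0.01898
Ranking (highest first): 3, 1, 4, 2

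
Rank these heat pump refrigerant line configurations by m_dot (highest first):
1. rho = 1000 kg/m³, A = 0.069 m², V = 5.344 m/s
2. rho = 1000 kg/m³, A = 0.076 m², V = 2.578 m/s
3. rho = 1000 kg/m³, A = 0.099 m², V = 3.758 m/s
Case 1: m_dot = 368.7 kg/s
Case 2: m_dot = 195.9 kg/s
Case 3: m_dot = 372 kg/s
Ranking (highest first): 3, 1, 2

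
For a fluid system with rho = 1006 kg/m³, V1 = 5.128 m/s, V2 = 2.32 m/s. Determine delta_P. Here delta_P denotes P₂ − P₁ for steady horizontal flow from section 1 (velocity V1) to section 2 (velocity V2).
Formula: \Delta P = \frac{1}{2} \rho (V_1^2 - V_2^2)
delta_P = 0.5·1006·(5.128² − 2.32²)/1000 = 10.52 kPa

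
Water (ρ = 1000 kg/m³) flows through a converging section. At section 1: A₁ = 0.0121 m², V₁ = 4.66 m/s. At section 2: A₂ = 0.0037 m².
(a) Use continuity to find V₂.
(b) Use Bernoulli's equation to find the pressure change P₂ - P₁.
(a) Continuity: A₁V₁=A₂V₂ -> V₂=A₁V₁/A₂=0.0121*4.66/0.0037=15.24 m/s
(b) Bernoulli: P₂-P₁=0.5*rho*(V₁^2-V₂^2)/1000=0.5*1000*(4.66^2-15.24^2)/1000=-105.3 kPa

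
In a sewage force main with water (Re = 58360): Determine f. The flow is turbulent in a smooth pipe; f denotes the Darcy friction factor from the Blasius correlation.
Formula: f = \frac{0.316}{Re^{0.25}}
f = 0.316/58360^0.25 = 0.02033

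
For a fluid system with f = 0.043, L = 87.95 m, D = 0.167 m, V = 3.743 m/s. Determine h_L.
Formula: h_L = f \frac{L}{D} \frac{V^2}{2g}
h_L = 0.043·(87.95/0.167)·3.743²/(2·9.81) = 16.17 m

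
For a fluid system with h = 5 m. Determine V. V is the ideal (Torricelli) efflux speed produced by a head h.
Formula: V = \sqrt{2 g h}
V = √(2·9.81·5) = 9.905 m/s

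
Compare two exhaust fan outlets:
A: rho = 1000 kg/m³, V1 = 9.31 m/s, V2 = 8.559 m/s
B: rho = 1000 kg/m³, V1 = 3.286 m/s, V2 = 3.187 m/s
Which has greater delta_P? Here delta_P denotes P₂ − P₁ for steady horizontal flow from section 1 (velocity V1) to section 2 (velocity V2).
delta_P(A) = 6.71 kPa, delta_P(B) = 0.3204 kPa. Answer: A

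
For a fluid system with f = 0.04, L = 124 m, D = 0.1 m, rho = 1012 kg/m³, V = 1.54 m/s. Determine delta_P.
Formula: \Delta P = f \frac{L}{D} \frac{\rho V^2}{2}
delta_P = 0.04·(124/0.1)·0.5·1012·1.54²/1000 = 59.52 kPa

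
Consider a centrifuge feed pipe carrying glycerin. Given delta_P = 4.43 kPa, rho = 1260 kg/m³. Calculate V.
Formula: V = \sqrt{\frac{2 \Delta P}{\rho}}
V = √(2·(4.43·1000)/1260) = 2.652 m/s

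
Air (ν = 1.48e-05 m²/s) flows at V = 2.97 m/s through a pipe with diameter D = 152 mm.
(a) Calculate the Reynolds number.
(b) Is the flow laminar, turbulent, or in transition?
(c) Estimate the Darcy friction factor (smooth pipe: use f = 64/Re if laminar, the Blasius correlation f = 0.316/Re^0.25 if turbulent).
(a) Re = V·D/ν = 2.97·0.152/1.48e-05 = 30503
(b) Flow regime: turbulent (Re > 4000)
(c) Friction factor: f = 0.316/Re^0.25 = 0.316/30503^0.25 = 0.02391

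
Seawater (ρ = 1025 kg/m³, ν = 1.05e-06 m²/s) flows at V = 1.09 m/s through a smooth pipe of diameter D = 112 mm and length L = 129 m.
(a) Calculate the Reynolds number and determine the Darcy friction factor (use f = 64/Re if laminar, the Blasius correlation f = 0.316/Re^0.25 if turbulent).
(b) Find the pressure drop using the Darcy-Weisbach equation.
(a) Re = V·D/ν = 1.09·0.112/1.05e-06 = 116270 → turbulent (Re > 4000); f = 0.316/Re^0.25 = 0.316/116270^0.25 = 0.017113 (Blasius is strictly valid for Re ≲ 1e5; used here as the smooth-pipe estimate the problem specifies)
(b) Darcy-Weisbach: ΔP = f·(L/D)·½ρV²/1000 = 0.017113·(129/0.112)·½·1025·1.09²/1000 = 12 kPa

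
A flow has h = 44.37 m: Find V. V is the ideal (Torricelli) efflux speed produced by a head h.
Formula: V = \sqrt{2 g h}
V = √(2·9.81·44.37) = 29.5 m/s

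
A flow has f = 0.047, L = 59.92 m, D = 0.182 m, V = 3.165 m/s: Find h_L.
Formula: h_L = f \frac{L}{D} \frac{V^2}{2g}
h_L = 0.047·(59.92/0.182)·3.165²/(2·9.81) = 7.9 m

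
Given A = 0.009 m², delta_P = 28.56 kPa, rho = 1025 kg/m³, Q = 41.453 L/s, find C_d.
Formula: Q = C_d A \sqrt{\frac{2 \Delta P}{\rho}}
Substituting knowns: 41.453 = C_d·0.009·√(2·(28.56·1000)/1025)·1000
Solving for C_d: C_d = (41.453/1000)/(0.009·√(2·(28.56·1000)/1025)) = 0.617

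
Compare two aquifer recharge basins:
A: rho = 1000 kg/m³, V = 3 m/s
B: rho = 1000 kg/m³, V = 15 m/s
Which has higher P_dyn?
P_dyn(A) = 4.5 kPa, P_dyn(B) = 112.5 kPa. Answer: B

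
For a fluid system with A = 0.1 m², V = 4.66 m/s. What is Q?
Formula: Q = A V
Q = 0.1·4.66·1000 = 466 L/s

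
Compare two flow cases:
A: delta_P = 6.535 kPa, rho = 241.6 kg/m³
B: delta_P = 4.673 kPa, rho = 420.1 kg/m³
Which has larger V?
V(A) = 7.355 m/s, V(B) = 4.717 m/s. Answer: A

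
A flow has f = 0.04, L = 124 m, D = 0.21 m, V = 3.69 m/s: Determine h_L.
Formula: h_L = f \frac{L}{D} \frac{V^2}{2g}
h_L = 0.04·(124/0.21)·3.69²/(2·9.81) = 16.39 m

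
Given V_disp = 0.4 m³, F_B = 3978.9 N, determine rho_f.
Formula: F_B = \rho_f g V_{disp}
Substituting knowns: 3978.9 = rho_f·9.81·0.4
Solving for rho_f: rho_f = 3978.9/(9.81·0.4) = 1014 kg/m³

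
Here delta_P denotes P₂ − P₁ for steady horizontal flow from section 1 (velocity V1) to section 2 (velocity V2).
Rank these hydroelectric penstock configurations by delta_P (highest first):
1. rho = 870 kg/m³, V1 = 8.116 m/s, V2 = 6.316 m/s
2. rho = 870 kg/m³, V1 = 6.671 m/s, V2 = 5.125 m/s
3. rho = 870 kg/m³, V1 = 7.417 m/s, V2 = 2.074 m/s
Case 1: delta_P = 11.3 kPa
Case 2: delta_P = 7.933 kPa
Case 3: delta_P = 22.06 kPa
Ranking (highest first): 3, 1, 2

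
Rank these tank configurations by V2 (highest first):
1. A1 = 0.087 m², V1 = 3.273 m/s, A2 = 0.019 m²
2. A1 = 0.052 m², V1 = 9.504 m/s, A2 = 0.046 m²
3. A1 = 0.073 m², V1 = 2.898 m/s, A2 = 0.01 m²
Case 1: V2 = 14.99 m/s
Case 2: V2 = 10.74 m/s
Case 3: V2 = 21.16 m/s
Ranking (highest first): 3, 1, 2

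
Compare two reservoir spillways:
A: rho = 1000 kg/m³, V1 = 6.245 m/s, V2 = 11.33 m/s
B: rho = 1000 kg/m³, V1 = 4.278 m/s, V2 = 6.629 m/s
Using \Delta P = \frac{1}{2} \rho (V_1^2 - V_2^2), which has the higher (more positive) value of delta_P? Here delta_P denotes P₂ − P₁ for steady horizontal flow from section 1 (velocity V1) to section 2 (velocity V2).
delta_P(A) = -44.68 kPa, delta_P(B) = -12.82 kPa. Answer: B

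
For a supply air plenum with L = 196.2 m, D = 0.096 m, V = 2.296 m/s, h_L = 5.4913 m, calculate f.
Formula: h_L = f \frac{L}{D} \frac{V^2}{2g}
Substituting knowns: 5.4913 = f·(196.2/0.096)·2.296²/(2·9.81)
Solving for f: f = 5.4913·2·9.81/((196.2/0.096)·2.296²) = 0.01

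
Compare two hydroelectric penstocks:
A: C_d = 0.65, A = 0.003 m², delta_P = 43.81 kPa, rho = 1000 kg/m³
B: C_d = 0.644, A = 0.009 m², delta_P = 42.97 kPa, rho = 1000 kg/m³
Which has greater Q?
Q(A) = 18.25 L/s, Q(B) = 53.73 L/s. Answer: B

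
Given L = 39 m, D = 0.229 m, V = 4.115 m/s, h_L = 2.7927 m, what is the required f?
Formula: h_L = f \frac{L}{D} \frac{V^2}{2g}
Substituting knowns: 2.7927 = f·(39/0.229)·4.115²/(2·9.81)
Solving for f: f = 2.7927·2·9.81/((39/0.229)·4.115²) = 0.019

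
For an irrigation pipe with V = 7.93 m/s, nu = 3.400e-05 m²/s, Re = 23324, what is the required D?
Formula: Re = \frac{V D}{\nu}
Substituting knowns: 23324 = 7.93·D/3.400e-05
Solving for D: D = 23324·3.400e-05/7.93 = 0.1 m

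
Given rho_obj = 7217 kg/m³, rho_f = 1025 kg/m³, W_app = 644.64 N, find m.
Formula: W_{app} = mg\left(1 - \frac{\rho_f}{\rho_{obj}}\right)
Substituting knowns: 644.64 = m·9.81·(1 − 1025/7217)
Solving for m: m = 644.64/(9.81·(1 − 1025/7217)) = 76.59 kg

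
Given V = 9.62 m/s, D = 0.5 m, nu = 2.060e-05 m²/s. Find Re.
Formula: Re = \frac{V D}{\nu}
Re = 9.62·0.5/2.060e-05 = 233495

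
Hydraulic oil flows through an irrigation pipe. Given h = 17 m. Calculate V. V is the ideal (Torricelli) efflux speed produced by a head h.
Formula: V = \sqrt{2 g h}
V = √(2·9.81·17) = 18.26 m/s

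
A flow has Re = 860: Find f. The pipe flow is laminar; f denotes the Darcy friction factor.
Formula: f = \frac{64}{Re}
f = 64/860 = 0.07442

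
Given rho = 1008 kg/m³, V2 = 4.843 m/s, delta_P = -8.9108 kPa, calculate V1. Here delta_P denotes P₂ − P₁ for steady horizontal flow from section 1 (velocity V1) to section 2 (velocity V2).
Formula: \Delta P = \frac{1}{2} \rho (V_1^2 - V_2^2)
Substituting knowns: -8.9108 = 0.5·1008·(V1² − 4.843²)/1000
Solving for V1: V1 = √(4.843² + 2·(-8.9108·1000)/1008) = 2.403 m/s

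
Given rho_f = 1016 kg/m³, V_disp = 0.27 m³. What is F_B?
Formula: F_B = \rho_f g V_{disp}
F_B = 1016·9.81·0.27 = 2691 N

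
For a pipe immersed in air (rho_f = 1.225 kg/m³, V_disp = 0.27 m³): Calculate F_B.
Formula: F_B = \rho_f g V_{disp}
F_B = 1.225·9.81·0.27 = 3.245 N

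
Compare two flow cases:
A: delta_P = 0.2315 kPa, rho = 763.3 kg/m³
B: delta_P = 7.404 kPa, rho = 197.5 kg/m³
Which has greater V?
V(A) = 0.7788 m/s, V(B) = 8.659 m/s. Answer: B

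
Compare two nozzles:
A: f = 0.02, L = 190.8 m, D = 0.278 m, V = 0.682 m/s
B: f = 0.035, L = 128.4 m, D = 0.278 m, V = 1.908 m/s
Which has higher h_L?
h_L(A) = 0.3254 m, h_L(B) = 2.999 m. Answer: B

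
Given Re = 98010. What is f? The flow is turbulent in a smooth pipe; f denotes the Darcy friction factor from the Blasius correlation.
Formula: f = \frac{0.316}{Re^{0.25}}
f = 0.316/98010^0.25 = 0.01786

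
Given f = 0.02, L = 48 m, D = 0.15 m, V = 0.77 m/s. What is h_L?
Formula: h_L = f \frac{L}{D} \frac{V^2}{2g}
h_L = 0.02·(48/0.15)·0.77²/(2·9.81) = 0.1934 m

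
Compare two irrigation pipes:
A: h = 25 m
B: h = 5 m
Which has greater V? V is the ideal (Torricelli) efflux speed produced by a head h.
V(A) = 22.15 m/s, V(B) = 9.905 m/s. Answer: A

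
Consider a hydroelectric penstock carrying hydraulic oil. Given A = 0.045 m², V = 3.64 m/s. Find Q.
Formula: Q = A V
Q = 0.045·3.64·1000 = 163.8 L/s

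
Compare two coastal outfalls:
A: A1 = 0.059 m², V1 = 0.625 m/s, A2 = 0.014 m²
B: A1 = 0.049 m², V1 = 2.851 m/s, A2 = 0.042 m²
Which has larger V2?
V2(A) = 2.634 m/s, V2(B) = 3.326 m/s. Answer: B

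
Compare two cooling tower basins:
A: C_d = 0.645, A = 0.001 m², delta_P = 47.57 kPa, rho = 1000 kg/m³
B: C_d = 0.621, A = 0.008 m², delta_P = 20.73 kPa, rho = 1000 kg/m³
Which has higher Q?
Q(A) = 6.291 L/s, Q(B) = 31.99 L/s. Answer: B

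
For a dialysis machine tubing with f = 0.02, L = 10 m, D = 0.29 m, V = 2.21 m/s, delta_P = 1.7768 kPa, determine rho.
Formula: \Delta P = f \frac{L}{D} \frac{\rho V^2}{2}
Substituting knowns: 1.7768 = 0.02·(10/0.29)·0.5·rho·2.21²/1000
Solving for rho: rho = (1.7768·1000)/(0.02·(10/0.29)·0.5·2.21²) = 1055 kg/m³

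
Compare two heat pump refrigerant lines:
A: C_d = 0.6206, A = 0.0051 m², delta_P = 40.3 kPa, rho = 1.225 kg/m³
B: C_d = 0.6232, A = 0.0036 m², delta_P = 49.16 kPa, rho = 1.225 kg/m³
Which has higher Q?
Q(A) = 811.9 L/s, Q(B) = 635.6 L/s. Answer: A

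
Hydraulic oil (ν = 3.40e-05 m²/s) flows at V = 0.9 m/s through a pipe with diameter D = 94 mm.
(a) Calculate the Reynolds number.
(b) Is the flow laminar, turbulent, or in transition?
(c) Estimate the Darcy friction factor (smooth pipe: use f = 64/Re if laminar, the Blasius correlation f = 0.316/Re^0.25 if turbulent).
(a) Re = V·D/ν = 0.9·0.094/3.40e-05 = 2488.2
(b) Flow regime: transition (2300 ≤ Re ≤ 4000)
(c) Friction factor: f ≈ 0.04 (transitional regime, no simple correlation)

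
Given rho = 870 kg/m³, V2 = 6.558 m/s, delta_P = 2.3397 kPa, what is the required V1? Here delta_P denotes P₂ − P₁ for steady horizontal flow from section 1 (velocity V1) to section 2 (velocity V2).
Formula: \Delta P = \frac{1}{2} \rho (V_1^2 - V_2^2)
Substituting knowns: 2.3397 = 0.5·870·(V1² − 6.558²)/1000
Solving for V1: V1 = √(6.558² + 2·(2.3397·1000)/870) = 6.956 m/s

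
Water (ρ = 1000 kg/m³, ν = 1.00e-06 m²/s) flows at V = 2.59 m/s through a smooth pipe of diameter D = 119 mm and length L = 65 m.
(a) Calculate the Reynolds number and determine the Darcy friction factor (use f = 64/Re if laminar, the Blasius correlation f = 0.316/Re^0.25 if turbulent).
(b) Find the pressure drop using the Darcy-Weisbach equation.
(a) Re = V·D/ν = 2.59·0.119/1.00e-06 = 308210 → turbulent (Re > 4000); f = 0.316/Re^0.25 = 0.316/308210^0.25 = 0.013411 (Blasius is strictly valid for Re ≲ 1e5; used here as the smooth-pipe estimate the problem specifies)
(b) Darcy-Weisbach: ΔP = f·(L/D)·½ρV²/1000 = 0.013411·(65/0.119)·½·1000·2.59²/1000 = 24.57 kPa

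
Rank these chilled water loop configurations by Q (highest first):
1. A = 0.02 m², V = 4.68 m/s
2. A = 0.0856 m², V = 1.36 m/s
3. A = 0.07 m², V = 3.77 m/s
Case 1: Q = 93.6 L/s
Case 2: Q = 116.4 L/s
Case 3: Q = 263.9 L/s
Ranking (highest first): 3, 2, 1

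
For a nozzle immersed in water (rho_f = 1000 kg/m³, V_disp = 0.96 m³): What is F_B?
Formula: F_B = \rho_f g V_{disp}
F_B = 1000·9.81·0.96 = 9418 N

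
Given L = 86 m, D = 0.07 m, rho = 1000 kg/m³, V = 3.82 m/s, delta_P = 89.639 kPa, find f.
Formula: \Delta P = f \frac{L}{D} \frac{\rho V^2}{2}
Substituting knowns: 89.639 = f·(86/0.07)·0.5·1000·3.82²/1000
Solving for f: f = (89.639·1000)/((86/0.07)·0.5·1000·3.82²) = 0.01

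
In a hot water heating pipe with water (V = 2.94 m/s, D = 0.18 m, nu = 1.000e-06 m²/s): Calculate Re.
Formula: Re = \frac{V D}{\nu}
Re = 2.94·0.18/1.000e-06 = 529200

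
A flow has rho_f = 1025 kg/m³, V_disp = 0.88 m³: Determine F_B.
Formula: F_B = \rho_f g V_{disp}
F_B = 1025·9.81·0.88 = 8849 N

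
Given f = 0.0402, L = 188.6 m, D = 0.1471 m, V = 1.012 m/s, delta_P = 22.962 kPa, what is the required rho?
Formula: \Delta P = f \frac{L}{D} \frac{\rho V^2}{2}
Substituting knowns: 22.962 = 0.0402·(188.6/0.1471)·0.5·rho·1.012²/1000
Solving for rho: rho = (22.962·1000)/(0.0402·(188.6/0.1471)·0.5·1.012²) = 870 kg/m³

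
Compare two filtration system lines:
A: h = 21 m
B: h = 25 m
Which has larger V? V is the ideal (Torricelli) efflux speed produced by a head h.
V(A) = 20.3 m/s, V(B) = 22.15 m/s. Answer: B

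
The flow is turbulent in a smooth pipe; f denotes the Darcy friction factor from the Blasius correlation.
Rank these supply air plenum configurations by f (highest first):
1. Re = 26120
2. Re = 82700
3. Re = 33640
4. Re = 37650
Case 1: f = 0.02486
Case 2: f = 0.01863
Case 3: f = 0.02333
Case 4: f = 0.02269
Ranking (highest first): 1, 3, 4, 2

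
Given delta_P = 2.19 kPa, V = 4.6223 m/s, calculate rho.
Formula: V = \sqrt{\frac{2 \Delta P}{\rho}}
Substituting knowns: 4.6223 = √(2·(2.19·1000)/rho)
Solving for rho: rho = 2·(2.19·1000)/4.6223² = 205 kg/m³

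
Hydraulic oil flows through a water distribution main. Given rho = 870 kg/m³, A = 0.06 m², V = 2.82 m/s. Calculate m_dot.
Formula: \dot{m} = \rho A V
m_dot = 870·0.06·2.82 = 147.2 kg/s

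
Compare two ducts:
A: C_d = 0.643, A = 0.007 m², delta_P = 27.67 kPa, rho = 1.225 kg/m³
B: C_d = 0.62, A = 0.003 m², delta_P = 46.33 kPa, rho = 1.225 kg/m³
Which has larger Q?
Q(A) = 956.7 L/s, Q(B) = 511.6 L/s. Answer: A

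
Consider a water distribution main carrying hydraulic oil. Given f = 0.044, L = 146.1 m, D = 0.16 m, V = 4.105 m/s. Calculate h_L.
Formula: h_L = f \frac{L}{D} \frac{V^2}{2g}
h_L = 0.044·(146.1/0.16)·4.105²/(2·9.81) = 34.51 m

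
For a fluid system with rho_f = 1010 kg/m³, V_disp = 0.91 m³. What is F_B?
Formula: F_B = \rho_f g V_{disp}
F_B = 1010·9.81·0.91 = 9016 N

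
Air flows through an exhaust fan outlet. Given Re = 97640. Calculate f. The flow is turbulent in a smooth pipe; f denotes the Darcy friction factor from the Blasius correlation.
Formula: f = \frac{0.316}{Re^{0.25}}
f = 0.316/97640^0.25 = 0.01788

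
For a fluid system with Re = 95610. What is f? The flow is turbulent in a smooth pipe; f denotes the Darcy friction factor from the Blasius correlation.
Formula: f = \frac{0.316}{Re^{0.25}}
f = 0.316/95610^0.25 = 0.01797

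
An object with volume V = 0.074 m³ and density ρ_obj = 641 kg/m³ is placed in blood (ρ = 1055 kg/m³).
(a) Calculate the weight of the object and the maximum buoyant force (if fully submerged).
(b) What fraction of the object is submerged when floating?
(a) W=rho_obj*g*V=641*9.81*0.074=465.3 N; F_B(max)=rho*g*V=1055*9.81*0.074=765.9 N
(b) Floating fraction=rho_obj/rho=641/1055=0.608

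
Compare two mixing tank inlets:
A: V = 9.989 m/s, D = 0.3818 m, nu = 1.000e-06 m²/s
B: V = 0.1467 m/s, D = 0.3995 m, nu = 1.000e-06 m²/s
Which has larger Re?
Re(A) = 3.814e+06, Re(B) = 58607. Answer: A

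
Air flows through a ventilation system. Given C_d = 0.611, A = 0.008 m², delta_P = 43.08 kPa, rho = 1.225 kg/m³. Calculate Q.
Formula: Q = C_d A \sqrt{\frac{2 \Delta P}{\rho}}
Q = 0.611·0.008·√(2·(43.08·1000)/1.225)·1000 = 1296 L/s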